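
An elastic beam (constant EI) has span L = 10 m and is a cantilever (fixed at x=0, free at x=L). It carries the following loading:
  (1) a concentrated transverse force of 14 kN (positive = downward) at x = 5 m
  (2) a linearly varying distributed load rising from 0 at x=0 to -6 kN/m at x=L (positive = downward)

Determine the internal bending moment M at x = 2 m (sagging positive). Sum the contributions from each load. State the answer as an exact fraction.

Load 1 — point force P=14 kN at a=5 m (b=L-a=5):
  M_1 = -P(a-x)  [x≤a] = -14·(5-2) = -42 kN·m
Load 2 — triangular load w₀=-6 kN/m (0→w₀ over full span):
  M_2 = w₀Lx/2 - w₀L²/3 - w₀x³/(6L) = (-6)·10·2/2 - (-6)·10²/3 - (-6)·2³/(6·10) = 704/5 kN·m
Superposition: M = Σ M_i = 494/5 kN·m ≈ 98.800000 kN·m

M(2) = 494/5 kN·m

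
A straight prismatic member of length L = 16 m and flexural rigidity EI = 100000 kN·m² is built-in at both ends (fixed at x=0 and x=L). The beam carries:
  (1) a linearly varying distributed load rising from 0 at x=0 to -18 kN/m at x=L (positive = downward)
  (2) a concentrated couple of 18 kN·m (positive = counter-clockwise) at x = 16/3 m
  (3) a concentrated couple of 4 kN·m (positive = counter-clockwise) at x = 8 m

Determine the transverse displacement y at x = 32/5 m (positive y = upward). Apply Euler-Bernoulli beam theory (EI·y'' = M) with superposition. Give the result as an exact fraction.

Load 1 — triangular load w₀=-18 kN/m (0→w₀ over full span):
  y_1 = -w₀x²(L-x)²(x+2L)/(120LEI) = -(-18)·(32/5)²·(16-(32/5))²·((32/5)+2·16)/(120·16·100000) = 663552/48828125 m
Load 2 — applied couple M₀=18 kN·m at a=16/3 m (b=L-a=32/3):
  y_2 = (R_Ax³/6 - M_Ax²/2 - M₀(x-a)²/2)/EI  [x>a] with R_A=3/2, M_A=0 = ((3/2)·(32/5)³/6 - 0·(32/5)²/2 - 18·((32/5)-(16/3))²/2)/100000 = 216/390625 m
Load 3 — applied couple M₀=4 kN·m at a=8 m (b=L-a=8):
  y_3 = (R_Ax³/6 - M_Ax²/2)/EI  [x≤a] with R_A=3/8, M_A=1 = ((3/8)·(32/5)³/6 - 1·(32/5)²/2)/100000 = -16/390625 m
Superposition: y = Σ y_i = 688552/48828125 m ≈ 0.014102 m

y(32/5) = 688552/48828125 m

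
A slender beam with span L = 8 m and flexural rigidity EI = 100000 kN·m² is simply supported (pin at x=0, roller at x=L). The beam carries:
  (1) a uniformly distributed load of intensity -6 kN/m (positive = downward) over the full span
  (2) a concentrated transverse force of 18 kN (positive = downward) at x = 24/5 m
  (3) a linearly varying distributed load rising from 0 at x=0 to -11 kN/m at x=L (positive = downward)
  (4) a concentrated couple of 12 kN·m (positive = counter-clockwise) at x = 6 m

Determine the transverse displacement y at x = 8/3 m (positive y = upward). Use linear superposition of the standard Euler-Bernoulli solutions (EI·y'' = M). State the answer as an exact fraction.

y(8/3) = 3942773/1139062500 m

Load 1 — uniform load w=-6 kN/m over full span:
  y_1 = -wx(L³-2Lx²+x³)/(24EI) = -(-6)·(8/3)·(8³-2·8·(8/3)²+(8/3)³)/(24·100000) = 704/253125 m
Load 2 — point force P=18 kN at a=24/5 m (b=L-a=16/5):
  y_2 = -Pbx(L²-b²-x²)/(6LEI)  [x≤a] = -18·(16/5)·(8/3)·(8²-(16/5)²-(8/3)²)/(6·8·100000) = -5248/3515625 m
Load 3 — triangular load w₀=-11 kN/m (0→w₀ over full span):
  y_3 = -w₀x(7L⁴-10L²x²+3x⁴)/(360LEI) = -(-11)·(8/3)·(7·8⁴-10·8²·(8/3)²+3·(8/3)⁴)/(360·8·100000) = 5632/2278125 m
Load 4 — applied couple M₀=12 kN·m at a=6 m (b=L-a=2):
  y_4 = (M₀x³/(6L)+C₁x)/EI  [x≤a] with C₁=M₀(3b²-L²)/(6L)=-13 = (12·(8/3)³/(6·8)+(-13)·(8/3))/100000 = -101/337500 m
Superposition: y = Σ y_i = 3942773/1139062500 m ≈ 0.003461 m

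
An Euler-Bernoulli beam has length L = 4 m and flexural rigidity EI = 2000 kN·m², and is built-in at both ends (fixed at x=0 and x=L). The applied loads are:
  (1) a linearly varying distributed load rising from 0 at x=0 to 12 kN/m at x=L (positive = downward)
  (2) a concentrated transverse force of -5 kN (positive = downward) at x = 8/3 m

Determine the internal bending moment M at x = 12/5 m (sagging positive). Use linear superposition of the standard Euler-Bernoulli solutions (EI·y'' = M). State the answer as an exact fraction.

M(12/5) = 7892/3375 kN·m

Load 1 — triangular load w₀=12 kN/m (0→w₀ over full span):
  M_1 = 3w₀Lx/20 - w₀L²/30 - w₀x³/(6L) = 3·12·4·(12/5)/20 - 12·4²/30 - 12·(12/5)³/(6·4) = 496/125 kN·m
Load 2 — point force P=-5 kN at a=8/3 m (b=L-a=4/3):
  M_2 = Pb²(3a+b)x/L³ - Pab²/L²  [x≤a] = (-5)·(4/3)²·(3·(8/3)+(4/3))·(12/5)/4³ - (-5)·(8/3)·(4/3)²/4² = -44/27 kN·m
Superposition: M = Σ M_i = 7892/3375 kN·m ≈ 2.338370 kN·m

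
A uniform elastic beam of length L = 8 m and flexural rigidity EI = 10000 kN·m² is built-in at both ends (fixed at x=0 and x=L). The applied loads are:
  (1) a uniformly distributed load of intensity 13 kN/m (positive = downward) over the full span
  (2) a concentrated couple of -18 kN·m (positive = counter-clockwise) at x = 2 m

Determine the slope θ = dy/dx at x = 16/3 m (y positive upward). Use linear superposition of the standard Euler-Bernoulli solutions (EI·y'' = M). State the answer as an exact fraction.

θ(16/3) = 1907/405000 rad

Load 1 — uniform load w=13 kN/m over full span:
  θ_1 = -wx(L-x)(L-2x)/(12EI) = -13·(16/3)·(8-(16/3))·(8-2·(16/3))/(12·10000) = 208/50625 rad
Load 2 — applied couple M₀=-18 kN·m at a=2 m (b=L-a=6):
  θ_2 = (R_Ax²/2 - M_Ax - M₀(x-a))/EI  [x>a] with R_A=-81/32, M_A=27/8 = ((-81/32)·(16/3)²/2 - (27/8)·(16/3) - (-18)·((16/3)-2))/10000 = 3/5000 rad
Superposition: θ = Σ θ_i = 1907/405000 rad ≈ 0.004709 rad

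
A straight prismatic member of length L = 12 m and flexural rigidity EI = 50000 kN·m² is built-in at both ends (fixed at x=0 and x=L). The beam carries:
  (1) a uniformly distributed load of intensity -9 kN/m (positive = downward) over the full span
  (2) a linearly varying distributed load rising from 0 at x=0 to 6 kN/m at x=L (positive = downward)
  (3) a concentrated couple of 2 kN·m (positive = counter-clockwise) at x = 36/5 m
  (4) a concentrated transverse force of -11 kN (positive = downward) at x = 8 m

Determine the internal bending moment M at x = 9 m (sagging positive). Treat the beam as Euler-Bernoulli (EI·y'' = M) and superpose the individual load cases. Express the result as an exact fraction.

M(9) = -10097/900 kN·m

Load 1 — uniform load w=-9 kN/m over full span:
  M_1 = wLx/2 - wL²/12 - wx²/2 = (-9)·12·9/2 - (-9)·12²/12 - (-9)·9²/2 = -27/2 kN·m
Load 2 — triangular load w₀=6 kN/m (0→w₀ over full span):
  M_2 = 3w₀Lx/20 - w₀L²/30 - w₀x³/(6L) = 3·6·12·9/20 - 6·12²/30 - 6·9³/(6·12) = 153/20 kN·m
Load 3 — applied couple M₀=2 kN·m at a=36/5 m (b=L-a=24/5):
  M_3 = R_Ax - M_A - M₀  [x>a] with R_A=6/25, M_A=16/25 = (6/25)·9 - (16/25) - 2 = -12/25 kN·m
Load 4 — point force P=-11 kN at a=8 m (b=L-a=4):
  M_4 = Pa²(a+3b)(L-x)/L³ - Pa²b/L²  [x>a] = (-11)·8²·(8+3·4)·(12-9)/12³ - (-11)·8²·4/12² = -44/9 kN·m
Superposition: M = Σ M_i = -10097/900 kN·m ≈ -11.218889 kN·m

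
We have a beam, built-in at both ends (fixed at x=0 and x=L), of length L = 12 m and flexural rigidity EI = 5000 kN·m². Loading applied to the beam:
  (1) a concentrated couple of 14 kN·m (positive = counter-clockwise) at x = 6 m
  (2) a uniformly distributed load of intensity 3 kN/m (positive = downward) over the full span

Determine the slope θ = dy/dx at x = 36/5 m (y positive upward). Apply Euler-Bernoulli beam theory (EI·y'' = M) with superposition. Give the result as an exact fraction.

Load 1 — applied couple M₀=14 kN·m at a=6 m (b=L-a=6):
  θ_1 = (R_Ax²/2 - M_Ax - M₀(x-a))/EI  [x>a] with R_A=7/4, M_A=7/2 = ((7/4)·(36/5)²/2 - (7/2)·(36/5) - 14·((36/5)-6))/5000 = 21/31250 rad
Load 2 — uniform load w=3 kN/m over full span:
  θ_2 = -wx(L-x)(L-2x)/(12EI) = -3·(36/5)·(12-(36/5))·(12-2·(36/5))/(12·5000) = 324/78125 rad
Superposition: θ = Σ θ_i = 753/156250 rad ≈ 0.004819 rad

θ(36/5) = 753/156250 rad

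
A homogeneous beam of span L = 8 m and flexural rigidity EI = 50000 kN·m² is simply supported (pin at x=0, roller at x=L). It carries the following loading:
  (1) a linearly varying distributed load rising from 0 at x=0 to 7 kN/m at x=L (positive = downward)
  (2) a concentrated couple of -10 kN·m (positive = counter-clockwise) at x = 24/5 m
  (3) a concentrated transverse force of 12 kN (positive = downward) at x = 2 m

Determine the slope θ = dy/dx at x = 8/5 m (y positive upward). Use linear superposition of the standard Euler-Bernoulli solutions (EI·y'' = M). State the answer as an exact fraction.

Load 1 — triangular load w₀=7 kN/m (0→w₀ over full span):
  θ_1 = -w₀(7L⁴-30L²x²+15x⁴)/(360LEI) = -7·(7·8⁴-30·8²·(8/5)²+15·(8/5)⁴)/(360·8·50000) = -20384/17578125 rad
Load 2 — applied couple M₀=-10 kN·m at a=24/5 m (b=L-a=16/5):
  θ_2 = (M₀x²/(2L)+C₁)/EI  [x≤a] with C₁=M₀(3b²-L²)/(6L)=104/15 = ((-10)·(8/5)²/(2·8)+(104/15))/50000 = 1/9375 rad
Load 3 — point force P=12 kN at a=2 m (b=L-a=6):
  θ_3 = -Pb(L²-b²-3x²)/(6LEI)  [x≤a] = -12·6·(8²-6²-3·(8/5)²)/(6·8·50000) = -381/625000 rad
Superposition: θ = Σ θ_i = -233797/140625000 rad ≈ -0.001663 rad

θ(8/5) = -233797/140625000 rad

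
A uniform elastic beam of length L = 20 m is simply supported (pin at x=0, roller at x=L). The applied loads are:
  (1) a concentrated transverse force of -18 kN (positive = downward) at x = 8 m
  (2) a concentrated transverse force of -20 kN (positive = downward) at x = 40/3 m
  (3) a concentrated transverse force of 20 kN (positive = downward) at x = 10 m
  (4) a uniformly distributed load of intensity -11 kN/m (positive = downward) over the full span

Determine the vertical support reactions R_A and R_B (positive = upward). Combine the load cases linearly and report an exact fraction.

Load 1 — point force P=-18 kN at a=8 m (b=L-a=12):
  R_A = Pb/L = (-18)·12/20 = -54/5 kN
  R_B = Pa/L = (-18)·8/20 = -36/5 kN
Load 2 — point force P=-20 kN at a=40/3 m (b=L-a=20/3):
  R_A = Pb/L = (-20)·(20/3)/20 = -20/3 kN
  R_B = Pa/L = (-20)·(40/3)/20 = -40/3 kN
Load 3 — point force P=20 kN at a=10 m (b=L-a=10):
  R_A = Pb/L = 20·10/20 = 10 kN
  R_B = Pa/L = 20·10/20 = 10 kN
Load 4 — uniform load w=-11 kN/m over full span:
  R_A = wL/2 = (-11)·20/2 = -110 kN
  R_B = wL/2 = (-11)·20/2 = -110 kN
Superposition: R_A = -1762/15 kN, R_B = -1808/15 kN

R_A = -1762/15 kN, R_B = -1808/15 kN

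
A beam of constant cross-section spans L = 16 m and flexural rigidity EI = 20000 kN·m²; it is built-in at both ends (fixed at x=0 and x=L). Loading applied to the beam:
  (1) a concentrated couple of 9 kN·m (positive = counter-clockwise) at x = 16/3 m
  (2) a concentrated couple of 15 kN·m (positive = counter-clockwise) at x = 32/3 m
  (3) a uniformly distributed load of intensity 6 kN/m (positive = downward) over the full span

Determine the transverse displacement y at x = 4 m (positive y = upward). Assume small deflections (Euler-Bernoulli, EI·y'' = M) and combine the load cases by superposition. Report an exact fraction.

y(4) = -223/7500 m

Load 1 — applied couple M₀=9 kN·m at a=16/3 m (b=L-a=32/3):
  y_1 = (R_Ax³/6 - M_Ax²/2)/EI  [x≤a] with R_A=3/4, M_A=0 = ((3/4)·4³/6 - 0·4²/2)/20000 = 1/2500 m
Load 2 — applied couple M₀=15 kN·m at a=32/3 m (b=L-a=16/3):
  y_2 = (R_Ax³/6 - M_Ax²/2)/EI  [x≤a] with R_A=5/4, M_A=5 = ((5/4)·4³/6 - 5·4²/2)/20000 = -1/750 m
Load 3 — uniform load w=6 kN/m over full span:
  y_3 = -wx²(L-x)²/(24EI) = -6·4²·(16-4)²/(24·20000) = -18/625 m
Superposition: y = Σ y_i = -223/7500 m ≈ -0.029733 m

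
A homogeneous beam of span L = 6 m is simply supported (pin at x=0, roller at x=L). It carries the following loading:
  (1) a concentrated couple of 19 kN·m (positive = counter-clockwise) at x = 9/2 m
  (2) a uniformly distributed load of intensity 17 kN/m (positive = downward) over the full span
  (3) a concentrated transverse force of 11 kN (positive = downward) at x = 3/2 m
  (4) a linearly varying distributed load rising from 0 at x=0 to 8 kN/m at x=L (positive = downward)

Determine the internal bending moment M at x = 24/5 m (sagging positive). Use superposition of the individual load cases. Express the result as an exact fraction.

Load 1 — applied couple M₀=19 kN·m at a=9/2 m (b=L-a=3/2):
  M_1 = M₀x/L - M₀  [x>a] = 19·(24/5)/6 - 19 = -19/5 kN·m
Load 2 — uniform load w=17 kN/m over full span:
  M_2 = wx(L-x)/2 = 17·(24/5)·(6-(24/5))/2 = 1224/25 kN·m
Load 3 — point force P=11 kN at a=3/2 m (b=L-a=9/2):
  M_3 = Pa(L-x)/L  [x>a] = 11·(3/2)·(6-(24/5))/6 = 33/10 kN·m
Load 4 — triangular load w₀=8 kN/m (0→w₀ over full span):
  M_4 = w₀Lx/6 - w₀x³/(6L) = 8·6·(24/5)/6 - 8·(24/5)³/(6·6) = 1728/125 kN·m
Superposition: M = Σ M_i = 15571/250 kN·m ≈ 62.284000 kN·m

M(24/5) = 15571/250 kN·m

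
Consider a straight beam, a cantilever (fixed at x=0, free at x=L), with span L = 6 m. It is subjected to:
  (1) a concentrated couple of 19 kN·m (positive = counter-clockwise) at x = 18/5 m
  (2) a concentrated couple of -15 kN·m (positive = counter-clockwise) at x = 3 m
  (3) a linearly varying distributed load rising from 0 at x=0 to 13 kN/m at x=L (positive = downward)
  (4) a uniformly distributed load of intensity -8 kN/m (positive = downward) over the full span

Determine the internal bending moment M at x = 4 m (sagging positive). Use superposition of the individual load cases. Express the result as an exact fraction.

M(4) = -64/9 kN·m

Load 1 — applied couple M₀=19 kN·m at a=18/5 m (b=L-a=12/5):
  M_1 = 0  [x>a] = 0 kN·m
Load 2 — applied couple M₀=-15 kN·m at a=3 m (b=L-a=3):
  M_2 = 0  [x>a] = 0 kN·m
Load 3 — triangular load w₀=13 kN/m (0→w₀ over full span):
  M_3 = w₀Lx/2 - w₀L²/3 - w₀x³/(6L) = 13·6·4/2 - 13·6²/3 - 13·4³/(6·6) = -208/9 kN·m
Load 4 — uniform load w=-8 kN/m over full span:
  M_4 = -w(L-x)²/2 = -(-8)·(6-4)²/2 = 16 kN·m
Superposition: M = Σ M_i = -64/9 kN·m ≈ -7.111111 kN·m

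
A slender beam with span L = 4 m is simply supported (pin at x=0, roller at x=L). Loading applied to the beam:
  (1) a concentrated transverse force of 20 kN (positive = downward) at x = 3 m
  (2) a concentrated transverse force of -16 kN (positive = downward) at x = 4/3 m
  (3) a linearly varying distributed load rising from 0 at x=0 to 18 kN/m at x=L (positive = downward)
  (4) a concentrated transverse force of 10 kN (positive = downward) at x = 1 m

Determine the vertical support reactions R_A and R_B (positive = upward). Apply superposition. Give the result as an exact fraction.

R_A = 83/6 kN, R_B = 217/6 kN

Load 1 — point force P=20 kN at a=3 m (b=L-a=1):
  R_A = Pb/L = 20·1/4 = 5 kN
  R_B = Pa/L = 20·3/4 = 15 kN
Load 2 — point force P=-16 kN at a=4/3 m (b=L-a=8/3):
  R_A = Pb/L = (-16)·(8/3)/4 = -32/3 kN
  R_B = Pa/L = (-16)·(4/3)/4 = -16/3 kN
Load 3 — triangular load w₀=18 kN/m (0→w₀ over full span):
  R_A = w₀L/6 = 18·4/6 = 12 kN
  R_B = w₀L/3 = 18·4/3 = 24 kN
Load 4 — point force P=10 kN at a=1 m (b=L-a=3):
  R_A = Pb/L = 10·3/4 = 15/2 kN
  R_B = Pa/L = 10·1/4 = 5/2 kN
Superposition: R_A = 83/6 kN, R_B = 217/6 kN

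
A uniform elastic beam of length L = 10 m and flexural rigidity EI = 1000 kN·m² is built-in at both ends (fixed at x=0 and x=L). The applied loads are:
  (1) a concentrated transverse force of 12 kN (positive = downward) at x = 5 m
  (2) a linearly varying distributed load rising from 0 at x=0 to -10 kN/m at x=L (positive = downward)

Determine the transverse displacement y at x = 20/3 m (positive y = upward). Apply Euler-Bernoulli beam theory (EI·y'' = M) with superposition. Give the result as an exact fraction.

y(20/3) = 185/2916 m

Load 1 — point force P=12 kN at a=5 m (b=L-a=5):
  y_1 = -Pa²(L-x)²(3bL-(3b+a)(L-x))/(6L³EI)  [x>a] = -12·5²·(10-(20/3))²·(3·5·10-(3·5+5)·(10-(20/3)))/(6·10³·1000) = -5/108 m
Load 2 — triangular load w₀=-10 kN/m (0→w₀ over full span):
  y_2 = -w₀x²(L-x)²(x+2L)/(120LEI) = -(-10)·(20/3)²·(10-(20/3))²·((20/3)+2·10)/(120·10·1000) = 80/729 m
Superposition: y = Σ y_i = 185/2916 m ≈ 0.063443 m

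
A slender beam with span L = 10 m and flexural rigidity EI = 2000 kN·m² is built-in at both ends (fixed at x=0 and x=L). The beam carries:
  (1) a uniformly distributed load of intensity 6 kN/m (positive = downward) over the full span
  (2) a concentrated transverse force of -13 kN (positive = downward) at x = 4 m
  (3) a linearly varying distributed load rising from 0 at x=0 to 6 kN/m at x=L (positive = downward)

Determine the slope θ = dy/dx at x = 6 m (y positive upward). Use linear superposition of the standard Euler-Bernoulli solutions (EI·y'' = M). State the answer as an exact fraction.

Load 1 — uniform load w=6 kN/m over full span:
  θ_1 = -wx(L-x)(L-2x)/(12EI) = -6·6·(10-6)·(10-2·6)/(12·2000) = 3/250 rad
Load 2 — point force P=-13 kN at a=4 m (b=L-a=6):
  θ_2 = Pa²(L-x)(2bL-(3b+a)(L-x))/(2L³EI)  [x>a] = (-13)·4²·(10-6)·(2·6·10-(3·6+4)·(10-6))/(2·10³·2000) = -104/15625 rad
Load 3 — triangular load w₀=6 kN/m (0→w₀ over full span):
  θ_3 = -w₀(2x(L-x)(L-2x)(x+2L)+x²(L-x)²)/(120LEI) = -6·(2·6·(10-6)·(10-2·6)·(6+2·10)+6²·(10-6)²)/(120·10·2000) = 3/625 rad
Superposition: θ = Σ θ_i = 317/31250 rad ≈ 0.010144 rad

θ(6) = 317/31250 rad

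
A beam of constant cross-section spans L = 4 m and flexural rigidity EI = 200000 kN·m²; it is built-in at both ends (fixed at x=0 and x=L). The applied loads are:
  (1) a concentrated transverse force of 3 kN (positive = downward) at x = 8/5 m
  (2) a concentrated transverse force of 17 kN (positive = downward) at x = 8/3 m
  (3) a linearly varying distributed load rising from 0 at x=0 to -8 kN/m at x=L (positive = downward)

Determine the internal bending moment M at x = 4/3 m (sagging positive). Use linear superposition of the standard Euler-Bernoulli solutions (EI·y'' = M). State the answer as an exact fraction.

M(4/3) = 1216/3375 kN·m

Load 1 — point force P=3 kN at a=8/5 m (b=L-a=12/5):
  M_1 = Pb²(3a+b)x/L³ - Pab²/L²  [x≤a] = 3·(12/5)²·(3·(8/5)+(12/5))·(4/3)/4³ - 3·(8/5)·(12/5)²/4² = 108/125 kN·m
Load 2 — point force P=17 kN at a=8/3 m (b=L-a=4/3):
  M_2 = Pb²(3a+b)x/L³ - Pab²/L²  [x≤a] = 17·(4/3)²·(3·(8/3)+(4/3))·(4/3)/4³ - 17·(8/3)·(4/3)²/4² = 68/81 kN·m
Load 3 — triangular load w₀=-8 kN/m (0→w₀ over full span):
  M_3 = 3w₀Lx/20 - w₀L²/30 - w₀x³/(6L) = 3·(-8)·4·(4/3)/20 - (-8)·4²/30 - (-8)·(4/3)³/(6·4) = -544/405 kN·m
Superposition: M = Σ M_i = 1216/3375 kN·m ≈ 0.360296 kN·m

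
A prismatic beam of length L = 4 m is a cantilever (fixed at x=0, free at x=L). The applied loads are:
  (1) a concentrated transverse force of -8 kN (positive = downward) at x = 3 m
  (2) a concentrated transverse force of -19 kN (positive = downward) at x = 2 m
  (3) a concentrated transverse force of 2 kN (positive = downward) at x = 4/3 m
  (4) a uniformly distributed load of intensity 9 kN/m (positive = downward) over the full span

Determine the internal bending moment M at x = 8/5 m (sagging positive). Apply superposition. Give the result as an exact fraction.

Load 1 — point force P=-8 kN at a=3 m (b=L-a=1):
  M_1 = -P(a-x)  [x≤a] = -(-8)·(3-(8/5)) = 56/5 kN·m
Load 2 — point force P=-19 kN at a=2 m (b=L-a=2):
  M_2 = -P(a-x)  [x≤a] = -(-19)·(2-(8/5)) = 38/5 kN·m
Load 3 — point force P=2 kN at a=4/3 m (b=L-a=8/3):
  M_3 = 0  [x>a] = 0 kN·m
Load 4 — uniform load w=9 kN/m over full span:
  M_4 = -w(L-x)²/2 = -9·(4-(8/5))²/2 = -648/25 kN·m
Superposition: M = Σ M_i = -178/25 kN·m ≈ -7.120000 kN·m

M(8/5) = -178/25 kN·m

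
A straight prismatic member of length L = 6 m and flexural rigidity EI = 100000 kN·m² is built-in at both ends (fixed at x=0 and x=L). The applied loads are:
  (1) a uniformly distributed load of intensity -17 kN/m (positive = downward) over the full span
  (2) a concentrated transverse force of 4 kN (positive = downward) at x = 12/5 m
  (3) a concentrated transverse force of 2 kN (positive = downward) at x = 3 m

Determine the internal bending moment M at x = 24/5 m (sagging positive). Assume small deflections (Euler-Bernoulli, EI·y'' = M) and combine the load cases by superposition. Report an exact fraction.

Load 1 — uniform load w=-17 kN/m over full span:
  M_1 = wLx/2 - wL²/12 - wx²/2 = (-17)·6·(24/5)/2 - (-17)·6²/12 - (-17)·(24/5)²/2 = 51/25 kN·m
Load 2 — point force P=4 kN at a=12/5 m (b=L-a=18/5):
  M_2 = Pa²(a+3b)(L-x)/L³ - Pa²b/L²  [x>a] = 4·(12/5)²·((12/5)+3·(18/5))·(6-(24/5))/6³ - 4·(12/5)²·(18/5)/6² = -384/625 kN·m
Load 3 — point force P=2 kN at a=3 m (b=L-a=3):
  M_3 = Pa²(a+3b)(L-x)/L³ - Pa²b/L²  [x>a] = 2·3²·(3+3·3)·(6-(24/5))/6³ - 2·3²·3/6² = -3/10 kN·m
Superposition: M = Σ M_i = 1407/1250 kN·m ≈ 1.125600 kN·m

M(24/5) = 1407/1250 kN·m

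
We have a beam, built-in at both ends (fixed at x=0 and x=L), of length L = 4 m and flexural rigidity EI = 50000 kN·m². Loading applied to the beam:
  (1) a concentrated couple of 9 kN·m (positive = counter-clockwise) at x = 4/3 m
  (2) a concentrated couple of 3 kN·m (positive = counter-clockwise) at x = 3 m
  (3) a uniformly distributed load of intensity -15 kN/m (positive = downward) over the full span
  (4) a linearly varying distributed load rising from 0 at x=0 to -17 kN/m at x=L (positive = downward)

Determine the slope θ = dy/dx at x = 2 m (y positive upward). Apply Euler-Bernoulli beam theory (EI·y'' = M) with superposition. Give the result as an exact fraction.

θ(2) = 91/12000000 rad

Load 1 — applied couple M₀=9 kN·m at a=4/3 m (b=L-a=8/3):
  θ_1 = (R_Ax²/2 - M_Ax - M₀(x-a))/EI  [x>a] with R_A=3, M_A=0 = (3·2²/2 - 0·2 - 9·(2-(4/3)))/50000 = 0 rad
Load 2 — applied couple M₀=3 kN·m at a=3 m (b=L-a=1):
  θ_2 = (R_Ax²/2 - M_Ax)/EI  [x≤a] with R_A=27/32, M_A=15/16 = ((27/32)·2²/2 - (15/16)·2)/50000 = -3/800000 rad
Load 3 — uniform load w=-15 kN/m over full span:
  θ_3 = -wx(L-x)(L-2x)/(12EI) = -(-15)·2·(4-2)·(4-2·2)/(12·50000) = 0 rad
Load 4 — triangular load w₀=-17 kN/m (0→w₀ over full span):
  θ_4 = -w₀(2x(L-x)(L-2x)(x+2L)+x²(L-x)²)/(120LEI) = -(-17)·(2·2·(4-2)·(4-2·2)·(2+2·4)+2²·(4-2)²)/(120·4·50000) = 17/1500000 rad
Superposition: θ = Σ θ_i = 91/12000000 rad ≈ 0.000008 rad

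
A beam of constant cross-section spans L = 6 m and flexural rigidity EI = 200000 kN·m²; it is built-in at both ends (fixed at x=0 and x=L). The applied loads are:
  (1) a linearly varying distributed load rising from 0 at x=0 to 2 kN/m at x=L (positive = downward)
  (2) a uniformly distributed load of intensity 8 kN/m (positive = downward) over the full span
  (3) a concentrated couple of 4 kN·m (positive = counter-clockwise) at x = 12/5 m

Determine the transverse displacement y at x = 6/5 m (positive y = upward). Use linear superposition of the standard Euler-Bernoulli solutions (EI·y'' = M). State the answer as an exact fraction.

Load 1 — triangular load w₀=2 kN/m (0→w₀ over full span):
  y_1 = -w₀x²(L-x)²(x+2L)/(120LEI) = -2·(6/5)²·(6-(6/5))²·((6/5)+2·6)/(120·6·200000) = -297/48828125 m
Load 2 — uniform load w=8 kN/m over full span:
  y_2 = -wx²(L-x)²/(24EI) = -8·(6/5)²·(6-(6/5))²/(24·200000) = -108/1953125 m
Load 3 — applied couple M₀=4 kN·m at a=12/5 m (b=L-a=18/5):
  y_3 = (R_Ax³/6 - M_Ax²/2)/EI  [x≤a] with R_A=24/25, M_A=12/25 = ((24/25)·(6/5)³/6 - (12/25)·(6/5)²/2)/200000 = -27/78125000 m
Superposition: y = Σ y_i = -24111/390625000 m ≈ -0.000062 m

y(6/5) = -24111/390625000 m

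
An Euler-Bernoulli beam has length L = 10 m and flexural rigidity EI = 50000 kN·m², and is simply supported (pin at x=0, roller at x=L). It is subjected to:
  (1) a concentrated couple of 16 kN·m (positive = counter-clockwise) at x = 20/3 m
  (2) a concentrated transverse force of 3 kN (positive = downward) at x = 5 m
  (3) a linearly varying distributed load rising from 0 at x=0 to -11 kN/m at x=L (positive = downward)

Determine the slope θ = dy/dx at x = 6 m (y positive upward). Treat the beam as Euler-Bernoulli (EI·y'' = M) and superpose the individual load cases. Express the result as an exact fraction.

θ(6) = -7009/9000000 rad

Load 1 — applied couple M₀=16 kN·m at a=20/3 m (b=L-a=10/3):
  θ_1 = (M₀x²/(2L)+C₁)/EI  [x≤a] with C₁=M₀(3b²-L²)/(6L)=-160/9 = (16·6²/(2·10)+(-160/9))/50000 = 31/140625 rad
Load 2 — point force P=3 kN at a=5 m (b=L-a=5):
  θ_2 = -Pa(2L²-6Lx+3x²+a²)/(6LEI)  [x>a] = -3·5·(2·10²-6·10·6+3·6²+5²)/(6·10·50000) = 27/200000 rad
Load 3 — triangular load w₀=-11 kN/m (0→w₀ over full span):
  θ_3 = -w₀(7L⁴-30L²x²+15x⁴)/(360LEI) = -(-11)·(7·10⁴-30·10²·6²+15·6⁴)/(360·10·50000) = -319/281250 rad
Superposition: θ = Σ θ_i = -7009/9000000 rad ≈ -0.000779 rad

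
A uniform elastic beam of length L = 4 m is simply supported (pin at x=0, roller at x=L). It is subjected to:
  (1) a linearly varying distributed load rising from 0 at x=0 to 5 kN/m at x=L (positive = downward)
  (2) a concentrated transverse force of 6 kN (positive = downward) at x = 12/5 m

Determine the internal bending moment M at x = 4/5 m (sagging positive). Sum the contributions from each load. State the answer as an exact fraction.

Load 1 — triangular load w₀=5 kN/m (0→w₀ over full span):
  M_1 = w₀Lx/6 - w₀x³/(6L) = 5·4·(4/5)/6 - 5·(4/5)³/(6·4) = 64/25 kN·m
Load 2 — point force P=6 kN at a=12/5 m (b=L-a=8/5):
  M_2 = Pbx/L  [x≤a] = 6·(8/5)·(4/5)/4 = 48/25 kN·m
Superposition: M = Σ M_i = 112/25 kN·m ≈ 4.480000 kN·m

M(4/5) = 112/25 kN·m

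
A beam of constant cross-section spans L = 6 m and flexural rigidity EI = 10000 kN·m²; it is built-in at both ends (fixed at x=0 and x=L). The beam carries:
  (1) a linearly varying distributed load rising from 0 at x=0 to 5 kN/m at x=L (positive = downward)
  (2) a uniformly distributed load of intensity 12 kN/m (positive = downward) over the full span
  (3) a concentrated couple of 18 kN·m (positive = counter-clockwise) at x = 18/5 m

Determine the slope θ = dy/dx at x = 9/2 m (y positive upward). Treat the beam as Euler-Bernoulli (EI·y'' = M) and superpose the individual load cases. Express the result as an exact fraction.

θ(9/2) = 167643/64000000 rad

Load 1 — triangular load w₀=5 kN/m (0→w₀ over full span):
  θ_1 = -w₀(2x(L-x)(L-2x)(x+2L)+x²(L-x)²)/(120LEI) = -5·(2·(9/2)·(6-(9/2))·(6-2·(9/2))·((9/2)+2·6)+(9/2)²·(6-(9/2))²)/(120·6·10000) = 1107/2560000 rad
Load 2 — uniform load w=12 kN/m over full span:
  θ_2 = -wx(L-x)(L-2x)/(12EI) = -12·(9/2)·(6-(9/2))·(6-2·(9/2))/(12·10000) = 81/40000 rad
Load 3 — applied couple M₀=18 kN·m at a=18/5 m (b=L-a=12/5):
  θ_3 = (R_Ax²/2 - M_Ax - M₀(x-a))/EI  [x>a] with R_A=108/25, M_A=144/25 = ((108/25)·(9/2)²/2 - (144/25)·(9/2) - 18·((9/2)-(18/5)))/10000 = 81/500000 rad
Superposition: θ = Σ θ_i = 167643/64000000 rad ≈ 0.002619 rad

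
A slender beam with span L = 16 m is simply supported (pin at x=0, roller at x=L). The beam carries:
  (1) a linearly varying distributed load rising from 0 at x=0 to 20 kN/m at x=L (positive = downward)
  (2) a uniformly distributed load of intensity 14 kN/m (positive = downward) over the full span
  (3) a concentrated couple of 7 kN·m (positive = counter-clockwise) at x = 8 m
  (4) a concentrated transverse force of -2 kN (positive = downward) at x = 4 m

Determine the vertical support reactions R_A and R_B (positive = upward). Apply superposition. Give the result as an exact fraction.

R_A = 7885/48 kN, R_B = 10451/48 kN

Load 1 — triangular load w₀=20 kN/m (0→w₀ over full span):
  R_A = w₀L/6 = 20·16/6 = 160/3 kN
  R_B = w₀L/3 = 20·16/3 = 320/3 kN
Load 2 — uniform load w=14 kN/m over full span:
  R_A = wL/2 = 14·16/2 = 112 kN
  R_B = wL/2 = 14·16/2 = 112 kN
Load 3 — applied couple M₀=7 kN·m at a=8 m (b=L-a=8):
  R_A = M₀/L = 7/16 kN
  R_B = -M₀/L = -7/16 kN
Load 4 — point force P=-2 kN at a=4 m (b=L-a=12):
  R_A = Pb/L = (-2)·12/16 = -3/2 kN
  R_B = Pa/L = (-2)·4/16 = -1/2 kN
Superposition: R_A = 7885/48 kN, R_B = 10451/48 kN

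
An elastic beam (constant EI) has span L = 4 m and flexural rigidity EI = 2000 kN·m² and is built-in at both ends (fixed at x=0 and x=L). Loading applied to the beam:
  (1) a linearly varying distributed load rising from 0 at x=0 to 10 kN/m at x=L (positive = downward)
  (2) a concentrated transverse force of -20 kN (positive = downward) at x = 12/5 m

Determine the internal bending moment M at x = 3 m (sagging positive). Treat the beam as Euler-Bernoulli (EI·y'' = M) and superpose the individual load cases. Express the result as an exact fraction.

M(3) = -7/300 kN·m

Load 1 — triangular load w₀=10 kN/m (0→w₀ over full span):
  M_1 = 3w₀Lx/20 - w₀L²/30 - w₀x³/(6L) = 3·10·4·3/20 - 10·4²/30 - 10·3³/(6·4) = 17/12 kN·m
Load 2 — point force P=-20 kN at a=12/5 m (b=L-a=8/5):
  M_2 = Pa²(a+3b)(L-x)/L³ - Pa²b/L²  [x>a] = (-20)·(12/5)²·((12/5)+3·(8/5))·(4-3)/4³ - (-20)·(12/5)²·(8/5)/4² = -36/25 kN·m
Superposition: M = Σ M_i = -7/300 kN·m ≈ -0.023333 kN·m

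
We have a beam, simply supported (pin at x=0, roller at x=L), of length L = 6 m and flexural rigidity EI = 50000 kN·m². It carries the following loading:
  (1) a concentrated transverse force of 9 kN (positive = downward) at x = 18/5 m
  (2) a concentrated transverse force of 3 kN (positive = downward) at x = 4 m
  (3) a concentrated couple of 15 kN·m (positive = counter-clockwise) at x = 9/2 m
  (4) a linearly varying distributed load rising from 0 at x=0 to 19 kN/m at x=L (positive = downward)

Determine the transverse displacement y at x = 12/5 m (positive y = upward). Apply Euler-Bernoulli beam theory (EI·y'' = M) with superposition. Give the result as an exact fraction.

Load 1 — point force P=9 kN at a=18/5 m (b=L-a=12/5):
  y_1 = -Pbx(L²-b²-x²)/(6LEI)  [x≤a] = -9·(12/5)·(12/5)·(6²-(12/5)²-(12/5)²)/(6·6·50000) = -1377/1953125 m
Load 2 — point force P=3 kN at a=4 m (b=L-a=2):
  y_2 = -Pbx(L²-b²-x²)/(6LEI)  [x≤a] = -3·2·(12/5)·(6²-2²-(12/5)²)/(6·6·50000) = -82/390625 m
Load 3 — applied couple M₀=15 kN·m at a=9/2 m (b=L-a=3/2):
  y_3 = (M₀x³/(6L)+C₁x)/EI  [x≤a] with C₁=M₀(3b²-L²)/(6L)=-195/16 = (15·(12/5)³/(6·6)+(-195/16)·(12/5))/50000 = -2349/5000000 m
Load 4 — triangular load w₀=19 kN/m (0→w₀ over full span):
  y_4 = -w₀x(7L⁴-10L²x²+3x⁴)/(360LEI) = -19·(12/5)·(7·6⁴-10·6²·(12/5)²+3·(12/5)⁴)/(360·6·50000) = -585333/195312500 m
Superposition: y = Σ y_i = -13692653/3125000000 m ≈ -0.004382 m

y(12/5) = -13692653/3125000000 m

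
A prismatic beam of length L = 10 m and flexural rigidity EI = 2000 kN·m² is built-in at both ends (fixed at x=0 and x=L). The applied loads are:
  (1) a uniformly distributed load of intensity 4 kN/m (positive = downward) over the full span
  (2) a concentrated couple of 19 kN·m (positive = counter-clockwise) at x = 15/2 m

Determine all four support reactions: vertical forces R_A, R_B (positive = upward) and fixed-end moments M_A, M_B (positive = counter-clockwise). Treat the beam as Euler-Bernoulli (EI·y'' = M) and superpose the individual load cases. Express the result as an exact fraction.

Load 1 — uniform load w=4 kN/m over full span:
  R_A = wL/2 = 4·10/2 = 20 kN
  M_A = wL²/12 = 4·10²/12 = 100/3 kN·m
  R_B = wL/2 = 4·10/2 = 20 kN
  M_B = -wL²/12 = -4·10²/12 = -100/3 kN·m
Load 2 — applied couple M₀=19 kN·m at a=15/2 m (b=L-a=5/2):
  R_A = 6M₀ab/L³ = 6·19·(15/2)·(5/2)/10³ = 171/80 kN
  M_A = M₀b(2a-b)/L² = 19·(5/2)·(2·(15/2)-(5/2))/10² = 95/16 kN·m
  R_B = -6M₀ab/L³ = -6·19·(15/2)·(5/2)/10³ = -171/80 kN
  M_B = M₀a(2b-a)/L² = 19·(15/2)·(2·(5/2)-(15/2))/10² = -57/16 kN·m
Superposition: R_A = 1771/80 kN, M_A = 1885/48 kN·m, R_B = 1429/80 kN, M_B = -1771/48 kN·m

R_A = 1771/80 kN, M_A = 1885/48 kN·m, R_B = 1429/80 kN, M_B = -1771/48 kN·m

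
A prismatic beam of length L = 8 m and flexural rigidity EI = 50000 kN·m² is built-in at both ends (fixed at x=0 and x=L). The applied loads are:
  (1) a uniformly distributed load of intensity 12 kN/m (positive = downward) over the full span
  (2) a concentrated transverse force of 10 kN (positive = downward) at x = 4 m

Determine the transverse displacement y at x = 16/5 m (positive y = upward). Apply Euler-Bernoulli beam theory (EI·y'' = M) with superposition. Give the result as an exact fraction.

y(16/5) = -16624/5859375 m

Load 1 — uniform load w=12 kN/m over full span:
  y_1 = -wx²(L-x)²/(24EI) = -12·(16/5)²·(8-(16/5))²/(24·50000) = -4608/1953125 m
Load 2 — point force P=10 kN at a=4 m (b=L-a=4):
  y_2 = -Pb²x²(3aL-(3a+b)x)/(6L³EI)  [x≤a] = -10·4²·(16/5)²·(3·4·8-(3·4+4)·(16/5))/(6·8³·50000) = -112/234375 m
Superposition: y = Σ y_i = -16624/5859375 m ≈ -0.002837 m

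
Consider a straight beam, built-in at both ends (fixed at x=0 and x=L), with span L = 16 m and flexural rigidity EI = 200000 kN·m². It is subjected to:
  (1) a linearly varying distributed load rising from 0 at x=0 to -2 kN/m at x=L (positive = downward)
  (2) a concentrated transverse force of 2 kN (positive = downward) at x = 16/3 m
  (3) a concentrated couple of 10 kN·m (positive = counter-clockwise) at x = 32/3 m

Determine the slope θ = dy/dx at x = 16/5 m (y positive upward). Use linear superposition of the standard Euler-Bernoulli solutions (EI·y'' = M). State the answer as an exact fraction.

Load 1 — triangular load w₀=-2 kN/m (0→w₀ over full span):
  θ_1 = -w₀(2x(L-x)(L-2x)(x+2L)+x²(L-x)²)/(120LEI) = -(-2)·(2·(16/5)·(16-(16/5))·(16-2·(16/5))·((16/5)+2·16)+(16/5)²·(16-(16/5))²)/(120·16·200000) = 896/5859375 rad
Load 2 — point force P=2 kN at a=16/3 m (b=L-a=32/3):
  θ_2 = -Pb²x(2aL-(3a+b)x)/(2L³EI)  [x≤a] = -2·(32/3)²·(16/5)·(2·(16/3)·16-(3·(16/3)+(32/3))·(16/5))/(2·16³·200000) = -16/421875 rad
Load 3 — applied couple M₀=10 kN·m at a=32/3 m (b=L-a=16/3):
  θ_3 = (R_Ax²/2 - M_Ax)/EI  [x≤a] with R_A=5/6, M_A=10/3 = ((5/6)·(16/5)²/2 - (10/3)·(16/5))/200000 = -1/31250 rad
Superposition: θ = Σ θ_i = 8753/105468750 rad ≈ 0.000083 rad

θ(16/5) = 8753/105468750 rad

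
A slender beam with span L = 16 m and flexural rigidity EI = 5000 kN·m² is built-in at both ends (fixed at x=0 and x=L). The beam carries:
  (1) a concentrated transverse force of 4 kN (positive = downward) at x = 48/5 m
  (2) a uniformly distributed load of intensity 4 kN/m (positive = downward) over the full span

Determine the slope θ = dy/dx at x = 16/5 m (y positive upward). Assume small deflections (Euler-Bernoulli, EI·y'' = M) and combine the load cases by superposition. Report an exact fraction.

Load 1 — point force P=4 kN at a=48/5 m (b=L-a=32/5):
  θ_1 = -Pb²x(2aL-(3a+b)x)/(2L³EI)  [x≤a] = -4·(32/5)²·(16/5)·(2·(48/5)·16-(3·(48/5)+(32/5))·(16/5))/(2·16³·5000) = -4864/1953125 rad
Load 2 — uniform load w=4 kN/m over full span:
  θ_2 = -wx(L-x)(L-2x)/(12EI) = -4·(16/5)·(16-(16/5))·(16-2·(16/5))/(12·5000) = -2048/78125 rad
Superposition: θ = Σ θ_i = -56064/1953125 rad ≈ -0.028705 rad

θ(16/5) = -56064/1953125 rad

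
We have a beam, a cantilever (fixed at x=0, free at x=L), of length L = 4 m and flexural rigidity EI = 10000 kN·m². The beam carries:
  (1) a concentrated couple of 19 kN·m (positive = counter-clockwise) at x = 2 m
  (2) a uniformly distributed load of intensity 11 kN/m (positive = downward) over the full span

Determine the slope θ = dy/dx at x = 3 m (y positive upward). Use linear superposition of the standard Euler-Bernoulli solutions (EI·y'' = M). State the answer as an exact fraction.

θ(3) = -31/4000 rad

Load 1 — applied couple M₀=19 kN·m at a=2 m (b=L-a=2):
  θ_1 = M₀a/EI  [x>a] = 19·2/10000 = 19/5000 rad
Load 2 — uniform load w=11 kN/m over full span:
  θ_2 = -wx(x²-3Lx+3L²)/(6EI) = -11·3·(3²-3·4·3+3·4²)/(6·10000) = -231/20000 rad
Superposition: θ = Σ θ_i = -31/4000 rad ≈ -0.007750 rad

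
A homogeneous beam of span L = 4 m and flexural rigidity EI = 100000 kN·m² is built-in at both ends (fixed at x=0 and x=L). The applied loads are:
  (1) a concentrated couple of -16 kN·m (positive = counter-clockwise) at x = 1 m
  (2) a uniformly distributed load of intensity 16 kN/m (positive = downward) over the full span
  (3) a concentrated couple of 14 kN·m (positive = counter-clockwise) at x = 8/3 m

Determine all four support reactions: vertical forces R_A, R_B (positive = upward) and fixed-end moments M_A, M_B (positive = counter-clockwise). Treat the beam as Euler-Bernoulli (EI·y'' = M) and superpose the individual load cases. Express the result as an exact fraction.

Load 1 — applied couple M₀=-16 kN·m at a=1 m (b=L-a=3):
  R_A = 6M₀ab/L³ = 6·(-16)·1·3/4³ = -9/2 kN
  M_A = M₀b(2a-b)/L² = (-16)·3·(2·1-3)/4² = 3 kN·m
  R_B = -6M₀ab/L³ = -6·(-16)·1·3/4³ = 9/2 kN
  M_B = M₀a(2b-a)/L² = (-16)·1·(2·3-1)/4² = -5 kN·m
Load 2 — uniform load w=16 kN/m over full span:
  R_A = wL/2 = 16·4/2 = 32 kN
  M_A = wL²/12 = 16·4²/12 = 64/3 kN·m
  R_B = wL/2 = 16·4/2 = 32 kN
  M_B = -wL²/12 = -16·4²/12 = -64/3 kN·m
Load 3 — applied couple M₀=14 kN·m at a=8/3 m (b=L-a=4/3):
  R_A = 6M₀ab/L³ = 6·14·(8/3)·(4/3)/4³ = 14/3 kN
  M_A = M₀b(2a-b)/L² = 14·(4/3)·(2·(8/3)-(4/3))/4² = 14/3 kN·m
  R_B = -6M₀ab/L³ = -6·14·(8/3)·(4/3)/4³ = -14/3 kN
  M_B = M₀a(2b-a)/L² = 14·(8/3)·(2·(4/3)-(8/3))/4² = 0 kN·m
Superposition: R_A = 193/6 kN, M_A = 29 kN·m, R_B = 191/6 kN, M_B = -79/3 kN·m

R_A = 193/6 kN, M_A = 29 kN·m, R_B = 191/6 kN, M_B = -79/3 kN·m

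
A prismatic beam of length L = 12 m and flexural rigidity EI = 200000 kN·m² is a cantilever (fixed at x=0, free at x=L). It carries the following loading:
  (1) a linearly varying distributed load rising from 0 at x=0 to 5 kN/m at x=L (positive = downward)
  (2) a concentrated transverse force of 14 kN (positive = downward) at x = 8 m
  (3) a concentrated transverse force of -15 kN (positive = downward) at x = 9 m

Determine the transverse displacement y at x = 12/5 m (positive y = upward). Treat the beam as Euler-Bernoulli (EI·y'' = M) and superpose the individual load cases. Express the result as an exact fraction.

y(12/5) = -218133/78125000 m

Load 1 — triangular load w₀=5 kN/m (0→w₀ over full span):
  y_1 = (w₀Lx³/12-w₀L²x²/6-w₀x⁵/(120L))/EI = (5·12·(12/5)³/12-5·12²·(12/5)²/6-5·(12/5)⁵/(120·12))/200000 = -60777/19531250 m
Load 2 — point force P=14 kN at a=8 m (b=L-a=4):
  y_2 = -Px²(3a-x)/(6EI)  [x≤a] = -14·(12/5)²·(3·8-(12/5))/(6·200000) = -567/390625 m
Load 3 — point force P=-15 kN at a=9 m (b=L-a=3):
  y_3 = -Px²(3a-x)/(6EI)  [x≤a] = -(-15)·(12/5)²·(3·9-(12/5))/(6·200000) = 1107/625000 m
Superposition: y = Σ y_i = -218133/78125000 m ≈ -0.002792 m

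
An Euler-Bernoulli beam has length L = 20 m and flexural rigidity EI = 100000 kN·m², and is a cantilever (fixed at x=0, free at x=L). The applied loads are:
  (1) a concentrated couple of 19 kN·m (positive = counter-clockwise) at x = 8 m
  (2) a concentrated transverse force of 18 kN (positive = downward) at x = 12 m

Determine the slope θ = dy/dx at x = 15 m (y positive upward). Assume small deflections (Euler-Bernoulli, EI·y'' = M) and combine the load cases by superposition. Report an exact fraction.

Load 1 — applied couple M₀=19 kN·m at a=8 m (b=L-a=12):
  θ_1 = M₀a/EI  [x>a] = 19·8/100000 = 19/12500 rad
Load 2 — point force P=18 kN at a=12 m (b=L-a=8):
  θ_2 = -Pa²/(2EI)  [x>a] = -18·12²/(2·100000) = -81/6250 rad
Superposition: θ = Σ θ_i = -143/12500 rad ≈ -0.011440 rad

θ(15) = -143/12500 rad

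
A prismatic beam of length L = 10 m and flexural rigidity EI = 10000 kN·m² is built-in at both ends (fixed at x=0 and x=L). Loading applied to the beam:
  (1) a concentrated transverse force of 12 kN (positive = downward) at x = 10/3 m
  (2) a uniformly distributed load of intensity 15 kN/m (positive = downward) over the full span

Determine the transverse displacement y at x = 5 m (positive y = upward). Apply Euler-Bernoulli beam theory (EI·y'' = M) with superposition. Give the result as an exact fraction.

Load 1 — point force P=12 kN at a=10/3 m (b=L-a=20/3):
  y_1 = -Pa²(L-x)²(3bL-(3b+a)(L-x))/(6L³EI)  [x>a] = -12·(10/3)²·(10-5)²·(3·(20/3)·10-(3·(20/3)+(10/3))·(10-5))/(6·10³·10000) = -1/216 m
Load 2 — uniform load w=15 kN/m over full span:
  y_2 = -wx²(L-x)²/(24EI) = -15·5²·(10-5)²/(24·10000) = -5/128 m
Superposition: y = Σ y_i = -151/3456 m ≈ -0.043692 m

y(5) = -151/3456 m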